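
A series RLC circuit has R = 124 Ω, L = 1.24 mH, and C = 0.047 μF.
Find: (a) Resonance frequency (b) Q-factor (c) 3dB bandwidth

Step 1 — Resonance condition Im(Z)=0 gives ω₀ = 1/√(LC).
Step 2 — ω₀ = 1/√(0.00124·4.7e-08) = 1.31e+05 rad/s.
Step 3 — f₀ = ω₀/(2π) = 2.085e+04 Hz.
Step 4 — Series Q: Q = ω₀L/R = 1.31e+05·0.00124/124 = 1.31.
Step 5 — 3dB bandwidth: Δω = ω₀/Q = 1e+05 rad/s; BW = Δω/(2π) = 1.592e+04 Hz.

(a) f₀ = 2.085e+04 Hz  (b) Q = 1.31  (c) BW = 1.592e+04 Hz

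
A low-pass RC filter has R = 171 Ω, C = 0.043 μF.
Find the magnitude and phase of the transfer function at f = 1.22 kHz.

Step 1 — Angular frequency: ω = 2π·1220 = 7665 rad/s.
Step 2 — Transfer function: H(jω) = 1/(1 + jωRC).
Step 3 — Denominator: 1 + jωRC = 1 + j·7665·171·4.3e-08 = 1 + j0.05636.
Step 4 — H = 0.9968 - j0.05619.
Step 5 — Magnitude: |H| = 0.9984 (-0.0 dB); phase: φ = -3.2°.

|H| = 0.9984 (-0.0 dB), φ = -3.2°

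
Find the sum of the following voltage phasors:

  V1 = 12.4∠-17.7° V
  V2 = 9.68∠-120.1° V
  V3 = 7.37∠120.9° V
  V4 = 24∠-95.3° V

Step 1 — Convert each phasor to rectangular form:
  V1 = 12.4·(cos(-17.7°) + j·sin(-17.7°)) = 11.81 - j3.77 V
  V2 = 9.68·(cos(-120.1°) + j·sin(-120.1°)) = -4.855 - j8.375 V
  V3 = 7.37·(cos(120.9°) + j·sin(120.9°)) = -3.785 + j6.324 V
  V4 = 24·(cos(-95.3°) + j·sin(-95.3°)) = -2.217 - j23.9 V
Step 2 — Sum components: V_total = 0.9567 - j29.72 V.
Step 3 — Convert to polar: |V_total| = 29.73 V, ∠V_total = -88.2°.

V_total = 29.73∠-88.2° V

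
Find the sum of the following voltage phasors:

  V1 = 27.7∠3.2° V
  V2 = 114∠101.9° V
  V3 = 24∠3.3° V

Step 1 — Convert each phasor to rectangular form:
  V1 = 27.7·(cos(3.2°) + j·sin(3.2°)) = 27.66 + j1.546 V
  V2 = 114·(cos(101.9°) + j·sin(101.9°)) = -23.51 + j111.6 V
  V3 = 24·(cos(3.3°) + j·sin(3.3°)) = 23.96 + j1.382 V
Step 2 — Sum components: V_total = 28.11 + j114.5 V.
Step 3 — Convert to polar: |V_total| = 117.9 V, ∠V_total = 76.2°.

V_total = 117.9∠76.2° V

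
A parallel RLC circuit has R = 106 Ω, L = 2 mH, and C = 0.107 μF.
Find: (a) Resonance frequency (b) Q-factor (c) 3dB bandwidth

Step 1 — Resonance: ω₀ = 1/√(LC) = 1/√(0.002·1.07e-07) = 6.836e+04 rad/s.
Step 2 — f₀ = ω₀/(2π) = 1.088e+04 Hz.
Step 3 — Parallel Q: Q = R/(ω₀L) = 106/(6.836e+04·0.002) = 0.7753.
Step 4 — Bandwidth: Δω = ω₀/Q = 8.817e+04 rad/s; BW = Δω/(2π) = 1.403e+04 Hz.

(a) f₀ = 1.088e+04 Hz  (b) Q = 0.7753  (c) BW = 1.403e+04 Hz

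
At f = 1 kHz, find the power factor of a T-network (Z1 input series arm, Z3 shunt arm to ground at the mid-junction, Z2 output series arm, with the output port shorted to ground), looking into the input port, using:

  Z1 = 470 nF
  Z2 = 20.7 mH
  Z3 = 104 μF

Step 1 — Angular frequency: ω = 2π·f = 2π·1000 = 6283 rad/s.
Step 2 — Component impedances:
  Z1: Z = 1/(jωC) = -j/(ω·C) = 0 - j338.6 Ω
  Z2: Z = jωL = j·6283·0.0207 = 0 + j130.1 Ω
  Z3: Z = 1/(jωC) = -j/(ω·C) = 0 - j1.53 Ω
Step 3 — With the output port shorted to ground, the output series arm Z2 runs from the junction to ground; the shunt arm Z3 also runs from the junction to ground. They appear in parallel: Z3 || Z2 = 0 - j1.549 Ω.
Step 4 — Series with input arm Z1: Z_in = Z1 + (Z3 || Z2) = 0 - j340.2 Ω = 340.2∠-90.0° Ω.
Step 5 — Power factor: PF = cos(φ) = Re(Z)/|Z| = 0/340.2 = 0.
Step 6 — Type: Im(Z) = -340.2 ⇒ leading (phase φ = -90.0°).

PF = 0 (leading, φ = -90.0°)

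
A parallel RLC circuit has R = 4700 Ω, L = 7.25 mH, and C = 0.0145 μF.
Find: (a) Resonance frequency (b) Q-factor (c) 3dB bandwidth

Step 1 — Resonance: ω₀ = 1/√(LC) = 1/√(0.00725·1.45e-08) = 9.753e+04 rad/s.
Step 2 — f₀ = ω₀/(2π) = 1.552e+04 Hz.
Step 3 — Parallel Q: Q = R/(ω₀L) = 4700/(9.753e+04·0.00725) = 6.647.
Step 4 — Bandwidth: Δω = ω₀/Q = 1.467e+04 rad/s; BW = Δω/(2π) = 2335 Hz.

(a) f₀ = 1.552e+04 Hz  (b) Q = 6.647  (c) BW = 2335 Hz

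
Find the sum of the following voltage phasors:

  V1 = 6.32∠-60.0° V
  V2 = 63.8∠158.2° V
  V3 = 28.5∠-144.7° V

Step 1 — Convert each phasor to rectangular form:
  V1 = 6.32·(cos(-60.0°) + j·sin(-60.0°)) = 3.16 - j5.473 V
  V2 = 63.8·(cos(158.2°) + j·sin(158.2°)) = -59.24 + j23.69 V
  V3 = 28.5·(cos(-144.7°) + j·sin(-144.7°)) = -23.26 - j16.47 V
Step 2 — Sum components: V_total = -79.34 + j1.751 V.
Step 3 — Convert to polar: |V_total| = 79.36 V, ∠V_total = 178.7°.

V_total = 79.36∠178.7° V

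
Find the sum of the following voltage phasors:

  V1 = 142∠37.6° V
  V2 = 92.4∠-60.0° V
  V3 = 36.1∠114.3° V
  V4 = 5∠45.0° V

Step 1 — Convert each phasor to rectangular form:
  V1 = 142·(cos(37.6°) + j·sin(37.6°)) = 112.5 + j86.64 V
  V2 = 92.4·(cos(-60.0°) + j·sin(-60.0°)) = 46.2 - j80.02 V
  V3 = 36.1·(cos(114.3°) + j·sin(114.3°)) = -14.86 + j32.9 V
  V4 = 5·(cos(45.0°) + j·sin(45.0°)) = 3.536 + j3.536 V
Step 2 — Sum components: V_total = 147.4 + j43.06 V.
Step 3 — Convert to polar: |V_total| = 153.5 V, ∠V_total = 16.3°.

V_total = 153.5∠16.3° V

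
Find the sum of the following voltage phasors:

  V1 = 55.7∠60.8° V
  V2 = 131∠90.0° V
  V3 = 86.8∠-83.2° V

Step 1 — Convert each phasor to rectangular form:
  V1 = 55.7·(cos(60.8°) + j·sin(60.8°)) = 27.17 + j48.62 V
  V2 = 131·(cos(90.0°) + j·sin(90.0°)) = 0 + j131 V
  V3 = 86.8·(cos(-83.2°) + j·sin(-83.2°)) = 10.28 - j86.19 V
Step 2 — Sum components: V_total = 37.45 + j93.43 V.
Step 3 — Convert to polar: |V_total| = 100.7 V, ∠V_total = 68.2°.

V_total = 100.7∠68.2° V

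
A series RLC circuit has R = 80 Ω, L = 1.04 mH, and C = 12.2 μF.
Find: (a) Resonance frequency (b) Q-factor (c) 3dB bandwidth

Step 1 — Resonance condition Im(Z)=0 gives ω₀ = 1/√(LC).
Step 2 — ω₀ = 1/√(0.00104·1.22e-05) = 8878 rad/s.
Step 3 — f₀ = ω₀/(2π) = 1413 Hz.
Step 4 — Series Q: Q = ω₀L/R = 8878·0.00104/80 = 0.1154.
Step 5 — 3dB bandwidth: Δω = ω₀/Q = 7.692e+04 rad/s; BW = Δω/(2π) = 1.224e+04 Hz.

(a) f₀ = 1413 Hz  (b) Q = 0.1154  (c) BW = 1.224e+04 Hz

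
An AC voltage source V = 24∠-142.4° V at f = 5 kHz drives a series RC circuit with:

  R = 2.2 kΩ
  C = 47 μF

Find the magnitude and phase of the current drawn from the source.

Step 1 — Angular frequency: ω = 2π·f = 2π·5000 = 3.142e+04 rad/s.
Step 2 — Component impedances:
  R: Z = R = 2200 Ω
  C: Z = 1/(jωC) = -j/(ω·C) = 0 - j0.6773 Ω
Step 3 — Series combination: Z_total = R + C = 2200 - j0.6773 Ω = 2200∠-0.0° Ω.
Step 4 — Source phasor: V = 24∠-142.4° V = -19.01 - j14.64 V.
Step 5 — Ohm's law: I = V / Z_total = (-19.01 - j14.64) / (2200 - j0.6773) = -0.008641 - j0.006659 A.
Step 6 — Convert to polar: |I| = 0.01091 A, ∠I = -142.4°.

I = 0.01091∠-142.4° A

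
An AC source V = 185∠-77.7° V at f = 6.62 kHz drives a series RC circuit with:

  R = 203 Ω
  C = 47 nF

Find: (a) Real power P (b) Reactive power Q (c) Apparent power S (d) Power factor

Step 1 — Angular frequency: ω = 2π·f = 2π·6620 = 4.159e+04 rad/s.
Step 2 — Component impedances:
  R: Z = R = 203 Ω
  C: Z = 1/(jωC) = -j/(ω·C) = 0 - j511.5 Ω
Step 3 — Series combination: Z_total = R + C = 203 - j511.5 Ω = 550.3∠-68.4° Ω.
Step 4 — Source phasor: V = 185∠-77.7° V = 39.41 - j180.8 V.
Step 5 — Current: I = V / Z = 0.3317 - j0.05459 A = 0.3362∠-9.3° A.
Step 6 — Complex power: S = V·I* = 22.94 - j57.8 VA.
Step 7 — Real power: P = Re(S) = 22.94 W.
Step 8 — Reactive power: Q = Im(S) = -57.8 VAR.
Step 9 — Apparent power: |S| = 62.19 VA.
Step 10 — Power factor: PF = P/|S| = 0.3689 (leading).

(a) P = 22.94 W  (b) Q = -57.8 VAR  (c) S = 62.19 VA  (d) PF = 0.3689 (leading)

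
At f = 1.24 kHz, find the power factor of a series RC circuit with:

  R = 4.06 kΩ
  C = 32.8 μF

Step 1 — Angular frequency: ω = 2π·f = 2π·1240 = 7791 rad/s.
Step 2 — Component impedances:
  R: Z = R = 4060 Ω
  C: Z = 1/(jωC) = -j/(ω·C) = 0 - j3.913 Ω
Step 3 — Series combination: Z_total = R + C = 4060 - j3.913 Ω = 4060∠-0.1° Ω.
Step 4 — Power factor: PF = cos(φ) = Re(Z)/|Z| = 4060/4060 = 1.
Step 5 — Type: Im(Z) = -3.913 ⇒ leading (phase φ = -0.1°).

PF = 1 (leading, φ = -0.1°)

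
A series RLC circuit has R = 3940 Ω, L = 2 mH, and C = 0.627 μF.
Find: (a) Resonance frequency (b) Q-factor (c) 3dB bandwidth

Step 1 — Resonance: ω₀ = 1/√(LC) = 1/√(0.002·6.27e-07) = 2.824e+04 rad/s.
Step 2 — f₀ = ω₀/(2π) = 4494 Hz.
Step 3 — Series Q: Q = ω₀L/R = 2.824e+04·0.002/3940 = 0.01433.
Step 4 — Bandwidth: Δω = ω₀/Q = 1.97e+06 rad/s; BW = Δω/(2π) = 3.135e+05 Hz.

(a) f₀ = 4494 Hz  (b) Q = 0.01433  (c) BW = 3.135e+05 Hz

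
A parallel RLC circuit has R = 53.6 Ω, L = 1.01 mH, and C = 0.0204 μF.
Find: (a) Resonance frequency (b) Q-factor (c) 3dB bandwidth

Step 1 — Resonance: ω₀ = 1/√(LC) = 1/√(0.00101·2.04e-08) = 2.203e+05 rad/s.
Step 2 — f₀ = ω₀/(2π) = 3.506e+04 Hz.
Step 3 — Parallel Q: Q = R/(ω₀L) = 53.6/(2.203e+05·0.00101) = 0.2409.
Step 4 — Bandwidth: Δω = ω₀/Q = 9.145e+05 rad/s; BW = Δω/(2π) = 1.456e+05 Hz.

(a) f₀ = 3.506e+04 Hz  (b) Q = 0.2409  (c) BW = 1.456e+05 Hz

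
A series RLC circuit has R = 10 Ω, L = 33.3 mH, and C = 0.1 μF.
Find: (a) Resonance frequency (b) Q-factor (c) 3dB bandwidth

Step 1 — Resonance: ω₀ = 1/√(LC) = 1/√(0.0333·1e-07) = 1.733e+04 rad/s.
Step 2 — f₀ = ω₀/(2π) = 2758 Hz.
Step 3 — Series Q: Q = ω₀L/R = 1.733e+04·0.0333/10 = 57.71.
Step 4 — Bandwidth: Δω = ω₀/Q = 300.3 rad/s; BW = Δω/(2π) = 47.79 Hz.

(a) f₀ = 2758 Hz  (b) Q = 57.71  (c) BW = 47.79 Hz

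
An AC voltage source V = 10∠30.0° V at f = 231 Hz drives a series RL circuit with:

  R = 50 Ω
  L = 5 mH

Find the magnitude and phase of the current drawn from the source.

Step 1 — Angular frequency: ω = 2π·f = 2π·231 = 1451 rad/s.
Step 2 — Component impedances:
  R: Z = R = 50 Ω
  L: Z = jωL = j·1451·0.005 = 0 + j7.257 Ω
Step 3 — Series combination: Z_total = R + L = 50 + j7.257 Ω = 50.52∠8.3° Ω.
Step 4 — Source phasor: V = 10∠30.0° V = 8.66 + j5 V.
Step 5 — Ohm's law: I = V / Z_total = (8.66 + j5) / (50 + j7.257) = 0.1838 + j0.07332 A.
Step 6 — Convert to polar: |I| = 0.1979 A, ∠I = 21.7°.

I = 0.1979∠21.7° A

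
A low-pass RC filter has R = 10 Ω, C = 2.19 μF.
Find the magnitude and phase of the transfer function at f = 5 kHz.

Step 1 — Angular frequency: ω = 2π·5000 = 3.142e+04 rad/s.
Step 2 — Transfer function: H(jω) = 1/(1 + jωRC).
Step 3 — Denominator: 1 + jωRC = 1 + j·3.142e+04·10·2.19e-06 = 1 + j0.688.
Step 4 — H = 0.6787 - j0.467.
Step 5 — Magnitude: |H| = 0.8238 (-1.7 dB); phase: φ = -34.5°.

|H| = 0.8238 (-1.7 dB), φ = -34.5°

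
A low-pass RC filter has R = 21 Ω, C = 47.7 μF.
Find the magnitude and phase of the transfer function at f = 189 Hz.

Step 1 — Angular frequency: ω = 2π·189 = 1188 rad/s.
Step 2 — Transfer function: H(jω) = 1/(1 + jωRC).
Step 3 — Denominator: 1 + jωRC = 1 + j·1188·21·4.77e-05 = 1 + j1.19.
Step 4 — H = 0.4141 - j0.4926.
Step 5 — Magnitude: |H| = 0.6435 (-3.8 dB); phase: φ = -49.9°.

|H| = 0.6435 (-3.8 dB), φ = -49.9°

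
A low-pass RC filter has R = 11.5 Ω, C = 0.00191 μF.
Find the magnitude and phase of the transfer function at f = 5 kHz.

Step 1 — Angular frequency: ω = 2π·5000 = 3.142e+04 rad/s.
Step 2 — Transfer function: H(jω) = 1/(1 + jωRC).
Step 3 — Denominator: 1 + jωRC = 1 + j·3.142e+04·11.5·1.91e-09 = 1 + j0.0006901.
Step 4 — H = 1 - j0.0006901.
Step 5 — Magnitude: |H| = 1 (-0.0 dB); phase: φ = -0.0°.

|H| = 1 (-0.0 dB), φ = -0.0°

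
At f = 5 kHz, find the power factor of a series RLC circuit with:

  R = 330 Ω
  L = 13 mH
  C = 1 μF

Step 1 — Angular frequency: ω = 2π·f = 2π·5000 = 3.142e+04 rad/s.
Step 2 — Component impedances:
  R: Z = R = 330 Ω
  L: Z = jωL = j·3.142e+04·0.013 = 0 + j408.4 Ω
  C: Z = 1/(jωC) = -j/(ω·C) = 0 - j31.83 Ω
Step 3 — Series combination: Z_total = R + L + C = 330 + j376.6 Ω = 500.7∠48.8° Ω.
Step 4 — Power factor: PF = cos(φ) = Re(Z)/|Z| = 330/500.7 = 0.6591.
Step 5 — Type: Im(Z) = 376.6 ⇒ lagging (phase φ = 48.8°).

PF = 0.6591 (lagging, φ = 48.8°)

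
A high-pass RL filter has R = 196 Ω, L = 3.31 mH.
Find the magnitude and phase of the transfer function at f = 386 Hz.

Step 1 — Angular frequency: ω = 2π·386 = 2425 rad/s.
Step 2 — Transfer function: H(jω) = jωL/(R + jωL).
Step 3 — Numerator jωL = j·8.028; denominator R + jωL = 196 + j8.028.
Step 4 — H = 0.001675 + j0.04089.
Step 5 — Magnitude: |H| = 0.04092 (-27.8 dB); phase: φ = 87.7°.

|H| = 0.04092 (-27.8 dB), φ = 87.7°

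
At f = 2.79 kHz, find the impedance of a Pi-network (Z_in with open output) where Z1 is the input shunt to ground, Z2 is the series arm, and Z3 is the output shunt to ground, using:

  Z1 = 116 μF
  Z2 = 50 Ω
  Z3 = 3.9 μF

Step 1 — Angular frequency: ω = 2π·f = 2π·2790 = 1.753e+04 rad/s.
Step 2 — Component impedances:
  Z1: Z = 1/(jωC) = -j/(ω·C) = 0 - j0.4918 Ω
  Z2: Z = R = 50 Ω
  Z3: Z = 1/(jωC) = -j/(ω·C) = 0 - j14.63 Ω
Step 3 — With open output, the series arm Z2 and the output shunt Z3 appear in series to ground: Z2 + Z3 = 50 - j14.63 Ω.
Step 4 — Parallel with input shunt Z1: Z_in = Z1 || (Z2 + Z3) = 0.004431 - j0.4904 Ω = 0.4904∠-89.5° Ω.

Z = 0.004431 - j0.4904 Ω = 0.4904∠-89.5° Ω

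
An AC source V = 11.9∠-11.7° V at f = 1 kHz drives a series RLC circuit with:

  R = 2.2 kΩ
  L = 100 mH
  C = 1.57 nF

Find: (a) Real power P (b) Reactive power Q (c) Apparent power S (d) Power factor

Step 1 — Angular frequency: ω = 2π·f = 2π·1000 = 6283 rad/s.
Step 2 — Component impedances:
  R: Z = R = 2200 Ω
  L: Z = jωL = j·6283·0.1 = 0 + j628.3 Ω
  C: Z = 1/(jωC) = -j/(ω·C) = 0 - j1.014e+05 Ω
Step 3 — Series combination: Z_total = R + L + C = 2200 - j1.007e+05 Ω = 1.008e+05∠-88.7° Ω.
Step 4 — Source phasor: V = 11.9∠-11.7° V = 11.65 - j2.413 V.
Step 5 — Current: I = V / Z = 2.647e-05 + j0.0001151 A = 0.0001181∠77.0° A.
Step 6 — Complex power: S = V·I* = 3.068e-05 - j0.001405 VA.
Step 7 — Real power: P = Re(S) = 3.068e-05 W.
Step 8 — Reactive power: Q = Im(S) = -0.001405 VAR.
Step 9 — Apparent power: |S| = 0.001405 VA.
Step 10 — Power factor: PF = P/|S| = 0.02183 (leading).

(a) P = 3.068e-05 W  (b) Q = -0.001405 VAR  (c) S = 0.001405 VA  (d) PF = 0.02183 (leading)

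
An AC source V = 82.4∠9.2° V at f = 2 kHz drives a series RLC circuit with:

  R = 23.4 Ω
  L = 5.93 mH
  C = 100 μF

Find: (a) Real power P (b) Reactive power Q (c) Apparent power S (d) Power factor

Step 1 — Angular frequency: ω = 2π·f = 2π·2000 = 1.257e+04 rad/s.
Step 2 — Component impedances:
  R: Z = R = 23.4 Ω
  L: Z = jωL = j·1.257e+04·0.00593 = 0 + j74.52 Ω
  C: Z = 1/(jωC) = -j/(ω·C) = 0 - j0.7958 Ω
Step 3 — Series combination: Z_total = R + L + C = 23.4 + j73.72 Ω = 77.35∠72.4° Ω.
Step 4 — Source phasor: V = 82.4∠9.2° V = 81.34 + j13.17 V.
Step 5 — Current: I = V / Z = 0.4805 - j0.9508 A = 1.065∠-63.2° A.
Step 6 — Complex power: S = V·I* = 26.56 + j83.67 VA.
Step 7 — Real power: P = Re(S) = 26.56 W.
Step 8 — Reactive power: Q = Im(S) = 83.67 VAR.
Step 9 — Apparent power: |S| = 87.78 VA.
Step 10 — Power factor: PF = P/|S| = 0.3025 (lagging).

(a) P = 26.56 W  (b) Q = 83.67 VAR  (c) S = 87.78 VA  (d) PF = 0.3025 (lagging)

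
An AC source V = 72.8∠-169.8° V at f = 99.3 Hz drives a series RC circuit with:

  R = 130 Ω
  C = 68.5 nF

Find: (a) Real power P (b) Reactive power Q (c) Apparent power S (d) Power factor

Step 1 — Angular frequency: ω = 2π·f = 2π·99.3 = 623.9 rad/s.
Step 2 — Component impedances:
  R: Z = R = 130 Ω
  C: Z = 1/(jωC) = -j/(ω·C) = 0 - j2.34e+04 Ω
Step 3 — Series combination: Z_total = R + C = 130 - j2.34e+04 Ω = 2.34e+04∠-89.7° Ω.
Step 4 — Source phasor: V = 72.8∠-169.8° V = -71.65 - j12.89 V.
Step 5 — Current: I = V / Z = 0.0005339 - j0.003065 A = 0.003111∠-80.1° A.
Step 6 — Complex power: S = V·I* = 0.001258 - j0.2265 VA.
Step 7 — Real power: P = Re(S) = 0.001258 W.
Step 8 — Reactive power: Q = Im(S) = -0.2265 VAR.
Step 9 — Apparent power: |S| = 0.2265 VA.
Step 10 — Power factor: PF = P/|S| = 0.005556 (leading).

(a) P = 0.001258 W  (b) Q = -0.2265 VAR  (c) S = 0.2265 VA  (d) PF = 0.005556 (leading)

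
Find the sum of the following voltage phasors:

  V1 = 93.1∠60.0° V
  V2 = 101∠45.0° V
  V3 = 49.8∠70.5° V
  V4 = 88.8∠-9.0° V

Step 1 — Convert each phasor to rectangular form:
  V1 = 93.1·(cos(60.0°) + j·sin(60.0°)) = 46.55 + j80.63 V
  V2 = 101·(cos(45.0°) + j·sin(45.0°)) = 71.42 + j71.42 V
  V3 = 49.8·(cos(70.5°) + j·sin(70.5°)) = 16.62 + j46.94 V
  V4 = 88.8·(cos(-9.0°) + j·sin(-9.0°)) = 87.71 - j13.89 V
Step 2 — Sum components: V_total = 222.3 + j185.1 V.
Step 3 — Convert to polar: |V_total| = 289.3 V, ∠V_total = 39.8°.

V_total = 289.3∠39.8° V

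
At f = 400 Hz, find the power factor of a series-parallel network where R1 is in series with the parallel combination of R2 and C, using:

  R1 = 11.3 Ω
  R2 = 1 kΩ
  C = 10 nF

Step 1 — Angular frequency: ω = 2π·f = 2π·400 = 2513 rad/s.
Step 2 — Component impedances:
  R1: Z = R = 11.3 Ω
  R2: Z = R = 1000 Ω
  C: Z = 1/(jωC) = -j/(ω·C) = 0 - j3.979e+04 Ω
Step 3 — Parallel branch: R2 || C = 1/(1/R2 + 1/C) = 999.4 - j25.12 Ω.
Step 4 — Series with R1: Z_total = R1 + (R2 || C) = 1011 - j25.12 Ω = 1011∠-1.4° Ω.
Step 5 — Power factor: PF = cos(φ) = Re(Z)/|Z| = 1010.7/1011 = 0.9997.
Step 6 — Type: Im(Z) = -25.12 ⇒ leading (phase φ = -1.4°).

PF = 0.9997 (leading, φ = -1.4°)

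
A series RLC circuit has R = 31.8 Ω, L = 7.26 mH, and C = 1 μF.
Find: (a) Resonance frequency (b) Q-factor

Step 1 — Resonance condition Im(Z)=0 gives ω₀ = 1/√(LC).
Step 2 — ω₀ = 1/√(0.00726·1e-06) = 1.174e+04 rad/s.
Step 3 — f₀ = ω₀/(2π) = 1868 Hz.
Step 4 — Series Q: Q = ω₀L/R = 1.174e+04·0.00726/31.8 = 2.679.

(a) f₀ = 1868 Hz  (b) Q = 2.679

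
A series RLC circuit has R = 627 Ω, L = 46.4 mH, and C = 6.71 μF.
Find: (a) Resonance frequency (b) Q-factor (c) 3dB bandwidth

Step 1 — Resonance condition Im(Z)=0 gives ω₀ = 1/√(LC).
Step 2 — ω₀ = 1/√(0.0464·6.71e-06) = 1792 rad/s.
Step 3 — f₀ = ω₀/(2π) = 285.2 Hz.
Step 4 — Series Q: Q = ω₀L/R = 1792·0.0464/627 = 0.1326.
Step 5 — 3dB bandwidth: Δω = ω₀/Q = 1.351e+04 rad/s; BW = Δω/(2π) = 2151 Hz.

(a) f₀ = 285.2 Hz  (b) Q = 0.1326  (c) BW = 2151 Hz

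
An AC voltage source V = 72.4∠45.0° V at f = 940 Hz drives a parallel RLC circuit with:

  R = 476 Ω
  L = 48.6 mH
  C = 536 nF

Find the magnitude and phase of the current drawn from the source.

Step 1 — Angular frequency: ω = 2π·f = 2π·940 = 5906 rad/s.
Step 2 — Component impedances:
  R: Z = R = 476 Ω
  L: Z = jωL = j·5906·0.0486 = 0 + j287 Ω
  C: Z = 1/(jωC) = -j/(ω·C) = 0 - j315.9 Ω
Step 3 — Parallel combination: 1/Z_total = 1/R + 1/L + 1/C; Z_total = 465.3 + j70.46 Ω = 470.6∠8.6° Ω.
Step 4 — Source phasor: V = 72.4∠45.0° V = 51.19 + j51.19 V.
Step 5 — Ohm's law: I = V / Z_total = (51.19 + j51.19) / (465.3 + j70.46) = 0.1238 + j0.09127 A.
Step 6 — Convert to polar: |I| = 0.1538 A, ∠I = 36.4°.

I = 0.1538∠36.4° A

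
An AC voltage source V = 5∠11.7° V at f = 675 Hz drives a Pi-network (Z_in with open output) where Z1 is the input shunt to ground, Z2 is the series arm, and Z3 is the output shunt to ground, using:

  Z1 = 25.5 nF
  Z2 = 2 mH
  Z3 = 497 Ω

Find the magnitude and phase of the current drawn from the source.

Step 1 — Angular frequency: ω = 2π·f = 2π·675 = 4241 rad/s.
Step 2 — Component impedances:
  Z1: Z = 1/(jωC) = -j/(ω·C) = 0 - j9246 Ω
  Z2: Z = jωL = j·4241·0.002 = 0 + j8.482 Ω
  Z3: Z = R = 497 Ω
Step 3 — With open output, the series arm Z2 and the output shunt Z3 appear in series to ground: Z2 + Z3 = 497 + j8.482 Ω.
Step 4 — Parallel with input shunt Z1: Z_in = Z1 || (Z2 + Z3) = 496.5 - j18.22 Ω = 496.8∠-2.1° Ω.
Step 5 — Source phasor: V = 5∠11.7° V = 4.896 + j1.014 V.
Step 6 — Ohm's law: I = V / Z_total = (4.896 + j1.014) / (496.5 - j18.22) = 0.009774 + j0.002401 A.
Step 7 — Convert to polar: |I| = 0.01006 A, ∠I = 13.8°.

I = 0.01006∠13.8° A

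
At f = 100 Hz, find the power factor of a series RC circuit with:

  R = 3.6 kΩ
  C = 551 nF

Step 1 — Angular frequency: ω = 2π·f = 2π·100 = 628.3 rad/s.
Step 2 — Component impedances:
  R: Z = R = 3600 Ω
  C: Z = 1/(jωC) = -j/(ω·C) = 0 - j2888 Ω
Step 3 — Series combination: Z_total = R + C = 3600 - j2888 Ω = 4616∠-38.7° Ω.
Step 4 — Power factor: PF = cos(φ) = Re(Z)/|Z| = 3600/4615.5 = 0.78.
Step 5 — Type: Im(Z) = -2888 ⇒ leading (phase φ = -38.7°).

PF = 0.78 (leading, φ = -38.7°)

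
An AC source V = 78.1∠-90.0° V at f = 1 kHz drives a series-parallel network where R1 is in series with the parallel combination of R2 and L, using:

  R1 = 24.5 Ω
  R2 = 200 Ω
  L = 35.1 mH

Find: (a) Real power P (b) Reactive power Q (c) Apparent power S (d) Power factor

Step 1 — Angular frequency: ω = 2π·f = 2π·1000 = 6283 rad/s.
Step 2 — Component impedances:
  R1: Z = R = 24.5 Ω
  R2: Z = R = 200 Ω
  L: Z = jωL = j·6283·0.0351 = 0 + j220.5 Ω
Step 3 — Parallel branch: R2 || L = 1/(1/R2 + 1/L) = 109.7 + j99.52 Ω.
Step 4 — Series with R1: Z_total = R1 + (R2 || L) = 134.2 + j99.52 Ω = 167.1∠36.6° Ω.
Step 5 — Source phasor: V = 78.1∠-90.0° V = 0 - j78.1 V.
Step 6 — Current: I = V / Z = -0.2783 - j0.3754 A = 0.4673∠-126.6° A.
Step 7 — Complex power: S = V·I* = 29.32 + j21.74 VA.
Step 8 — Real power: P = Re(S) = 29.32 W.
Step 9 — Reactive power: Q = Im(S) = 21.74 VAR.
Step 10 — Apparent power: |S| = 36.5 VA.
Step 11 — Power factor: PF = P/|S| = 0.8033 (lagging).

(a) P = 29.32 W  (b) Q = 21.74 VAR  (c) S = 36.5 VA  (d) PF = 0.8033 (lagging)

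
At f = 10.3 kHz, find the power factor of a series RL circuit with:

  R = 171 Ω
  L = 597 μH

Step 1 — Angular frequency: ω = 2π·f = 2π·1.03e+04 = 6.472e+04 rad/s.
Step 2 — Component impedances:
  R: Z = R = 171 Ω
  L: Z = jωL = j·6.472e+04·0.000597 = 0 + j38.64 Ω
Step 3 — Series combination: Z_total = R + L = 171 + j38.64 Ω = 175.3∠12.7° Ω.
Step 4 — Power factor: PF = cos(φ) = Re(Z)/|Z| = 171/175.31 = 0.9754.
Step 5 — Type: Im(Z) = 38.64 ⇒ lagging (phase φ = 12.7°).

PF = 0.9754 (lagging, φ = 12.7°)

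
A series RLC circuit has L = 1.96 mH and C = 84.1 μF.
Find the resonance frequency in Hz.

Step 1 — Resonance condition Im(Z)=0 gives ω₀ = 1/√(LC).
Step 2 — ω₀ = 1/√(0.00196·8.41e-05) = 2463 rad/s.
Step 3 — f₀ = ω₀/(2π) = 392 Hz.

f₀ = 392 Hz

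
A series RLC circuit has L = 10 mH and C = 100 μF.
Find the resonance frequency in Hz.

Step 1 — Resonance condition Im(Z)=0 gives ω₀ = 1/√(LC).
Step 2 — ω₀ = 1/√(0.01·0.0001) = 1000 rad/s.
Step 3 — f₀ = ω₀/(2π) = 159.2 Hz.

f₀ = 159.2 Hz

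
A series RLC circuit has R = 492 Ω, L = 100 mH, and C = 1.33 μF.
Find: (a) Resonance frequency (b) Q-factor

Step 1 — Resonance condition Im(Z)=0 gives ω₀ = 1/√(LC).
Step 2 — ω₀ = 1/√(0.1·1.33e-06) = 2742 rad/s.
Step 3 — f₀ = ω₀/(2π) = 436.4 Hz.
Step 4 — Series Q: Q = ω₀L/R = 2742·0.1/492 = 0.5573.

(a) f₀ = 436.4 Hz  (b) Q = 0.5573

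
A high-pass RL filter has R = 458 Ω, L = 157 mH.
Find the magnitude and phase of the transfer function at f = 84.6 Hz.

Step 1 — Angular frequency: ω = 2π·84.6 = 531.6 rad/s.
Step 2 — Transfer function: H(jω) = jωL/(R + jωL).
Step 3 — Numerator jωL = j·83.45; denominator R + jωL = 458 + j83.45.
Step 4 — H = 0.03214 + j0.1764.
Step 5 — Magnitude: |H| = 0.1793 (-14.9 dB); phase: φ = 79.7°.

|H| = 0.1793 (-14.9 dB), φ = 79.7°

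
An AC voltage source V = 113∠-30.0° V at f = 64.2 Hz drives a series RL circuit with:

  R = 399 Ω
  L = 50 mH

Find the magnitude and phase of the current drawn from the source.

Step 1 — Angular frequency: ω = 2π·f = 2π·64.2 = 403.4 rad/s.
Step 2 — Component impedances:
  R: Z = R = 399 Ω
  L: Z = jωL = j·403.4·0.05 = 0 + j20.17 Ω
Step 3 — Series combination: Z_total = R + L = 399 + j20.17 Ω = 399.5∠2.9° Ω.
Step 4 — Source phasor: V = 113∠-30.0° V = 97.86 - j56.5 V.
Step 5 — Ohm's law: I = V / Z_total = (97.86 - j56.5) / (399 + j20.17) = 0.2375 - j0.1536 A.
Step 6 — Convert to polar: |I| = 0.2828 A, ∠I = -32.9°.

I = 0.2828∠-32.9° A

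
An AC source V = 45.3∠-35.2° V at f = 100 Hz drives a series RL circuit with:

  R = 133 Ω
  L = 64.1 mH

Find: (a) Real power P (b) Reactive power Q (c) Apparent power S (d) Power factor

Step 1 — Angular frequency: ω = 2π·f = 2π·100 = 628.3 rad/s.
Step 2 — Component impedances:
  R: Z = R = 133 Ω
  L: Z = jωL = j·628.3·0.0641 = 0 + j40.28 Ω
Step 3 — Series combination: Z_total = R + L = 133 + j40.28 Ω = 139∠16.8° Ω.
Step 4 — Source phasor: V = 45.3∠-35.2° V = 37.02 - j26.11 V.
Step 5 — Current: I = V / Z = 0.2005 - j0.257 A = 0.326∠-52.0° A.
Step 6 — Complex power: S = V·I* = 14.13 + j4.28 VA.
Step 7 — Real power: P = Re(S) = 14.13 W.
Step 8 — Reactive power: Q = Im(S) = 4.28 VAR.
Step 9 — Apparent power: |S| = 14.77 VA.
Step 10 — Power factor: PF = P/|S| = 0.9571 (lagging).

(a) P = 14.13 W  (b) Q = 4.28 VAR  (c) S = 14.77 VA  (d) PF = 0.9571 (lagging)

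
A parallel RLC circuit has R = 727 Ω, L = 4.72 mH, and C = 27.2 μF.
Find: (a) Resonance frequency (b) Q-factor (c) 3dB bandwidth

Step 1 — Resonance: ω₀ = 1/√(LC) = 1/√(0.00472·2.72e-05) = 2791 rad/s.
Step 2 — f₀ = ω₀/(2π) = 444.2 Hz.
Step 3 — Parallel Q: Q = R/(ω₀L) = 727/(2791·0.00472) = 55.19.
Step 4 — Bandwidth: Δω = ω₀/Q = 50.57 rad/s; BW = Δω/(2π) = 8.049 Hz.

(a) f₀ = 444.2 Hz  (b) Q = 55.19  (c) BW = 8.049 Hz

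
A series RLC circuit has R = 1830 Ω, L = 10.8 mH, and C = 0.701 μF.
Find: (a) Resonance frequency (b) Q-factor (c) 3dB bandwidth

Step 1 — Resonance condition Im(Z)=0 gives ω₀ = 1/√(LC).
Step 2 — ω₀ = 1/√(0.0108·7.01e-07) = 1.149e+04 rad/s.
Step 3 — f₀ = ω₀/(2π) = 1829 Hz.
Step 4 — Series Q: Q = ω₀L/R = 1.149e+04·0.0108/1830 = 0.06783.
Step 5 — 3dB bandwidth: Δω = ω₀/Q = 1.694e+05 rad/s; BW = Δω/(2π) = 2.697e+04 Hz.

(a) f₀ = 1829 Hz  (b) Q = 0.06783  (c) BW = 2.697e+04 Hz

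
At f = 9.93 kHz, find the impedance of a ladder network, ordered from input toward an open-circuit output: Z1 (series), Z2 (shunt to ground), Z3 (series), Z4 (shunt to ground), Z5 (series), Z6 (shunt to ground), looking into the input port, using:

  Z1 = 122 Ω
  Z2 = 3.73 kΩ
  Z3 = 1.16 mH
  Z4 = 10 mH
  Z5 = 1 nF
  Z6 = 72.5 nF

Step 1 — Angular frequency: ω = 2π·f = 2π·9930 = 6.239e+04 rad/s.
Step 2 — Component impedances:
  Z1: Z = R = 122 Ω
  Z2: Z = R = 3730 Ω
  Z3: Z = jωL = j·6.239e+04·0.00116 = 0 + j72.37 Ω
  Z4: Z = jωL = j·6.239e+04·0.01 = 0 + j623.9 Ω
  Z5: Z = 1/(jωC) = -j/(ω·C) = 0 - j1.603e+04 Ω
  Z6: Z = 1/(jωC) = -j/(ω·C) = 0 - j221.1 Ω
Step 3 — Ladder network (open output): work backward from the far end, alternating series and parallel combinations. Z_in = 256.4 + j695.2 Ω = 741∠69.8° Ω.

Z = 256.4 + j695.2 Ω = 741∠69.8° Ω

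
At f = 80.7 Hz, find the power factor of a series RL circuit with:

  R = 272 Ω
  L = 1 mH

Step 1 — Angular frequency: ω = 2π·f = 2π·80.7 = 507.1 rad/s.
Step 2 — Component impedances:
  R: Z = R = 272 Ω
  L: Z = jωL = j·507.1·0.001 = 0 + j0.5071 Ω
Step 3 — Series combination: Z_total = R + L = 272 + j0.5071 Ω = 272∠0.1° Ω.
Step 4 — Power factor: PF = cos(φ) = Re(Z)/|Z| = 272/272 = 1.
Step 5 — Type: Im(Z) = 0.5071 ⇒ lagging (phase φ = 0.1°).

PF = 1 (lagging, φ = 0.1°)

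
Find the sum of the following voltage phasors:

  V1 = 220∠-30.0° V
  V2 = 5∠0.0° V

Step 1 — Convert each phasor to rectangular form:
  V1 = 220·(cos(-30.0°) + j·sin(-30.0°)) = 190.5 - j110 V
  V2 = 5·(cos(0.0°) + j·sin(0.0°)) = 5 V
Step 2 — Sum components: V_total = 195.5 - j110 V.
Step 3 — Convert to polar: |V_total| = 224.3 V, ∠V_total = -29.4°.

V_total = 224.3∠-29.4° V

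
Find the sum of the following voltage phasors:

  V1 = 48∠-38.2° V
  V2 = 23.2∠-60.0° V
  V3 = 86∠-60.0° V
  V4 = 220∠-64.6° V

Step 1 — Convert each phasor to rectangular form:
  V1 = 48·(cos(-38.2°) + j·sin(-38.2°)) = 37.72 - j29.68 V
  V2 = 23.2·(cos(-60.0°) + j·sin(-60.0°)) = 11.6 - j20.09 V
  V3 = 86·(cos(-60.0°) + j·sin(-60.0°)) = 43 - j74.48 V
  V4 = 220·(cos(-64.6°) + j·sin(-64.6°)) = 94.37 - j198.7 V
Step 2 — Sum components: V_total = 186.7 - j323 V.
Step 3 — Convert to polar: |V_total| = 373.1 V, ∠V_total = -60.0°.

V_total = 373.1∠-60.0° V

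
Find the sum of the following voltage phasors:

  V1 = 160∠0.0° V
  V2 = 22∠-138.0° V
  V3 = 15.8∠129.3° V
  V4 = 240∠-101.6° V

Step 1 — Convert each phasor to rectangular form:
  V1 = 160·(cos(0.0°) + j·sin(0.0°)) = 160 V
  V2 = 22·(cos(-138.0°) + j·sin(-138.0°)) = -16.35 - j14.72 V
  V3 = 15.8·(cos(129.3°) + j·sin(129.3°)) = -10.01 + j12.23 V
  V4 = 240·(cos(-101.6°) + j·sin(-101.6°)) = -48.26 - j235.1 V
Step 2 — Sum components: V_total = 85.38 - j237.6 V.
Step 3 — Convert to polar: |V_total| = 252.5 V, ∠V_total = -70.2°.

V_total = 252.5∠-70.2° V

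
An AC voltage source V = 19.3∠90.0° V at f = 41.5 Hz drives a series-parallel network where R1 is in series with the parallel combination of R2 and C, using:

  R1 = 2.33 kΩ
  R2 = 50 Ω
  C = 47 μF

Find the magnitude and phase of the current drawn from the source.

Step 1 — Angular frequency: ω = 2π·f = 2π·41.5 = 260.8 rad/s.
Step 2 — Component impedances:
  R1: Z = R = 2330 Ω
  R2: Z = R = 50 Ω
  C: Z = 1/(jωC) = -j/(ω·C) = 0 - j81.6 Ω
Step 3 — Parallel branch: R2 || C = 1/(1/R2 + 1/C) = 36.35 - j22.27 Ω.
Step 4 — Series with R1: Z_total = R1 + (R2 || C) = 2366 - j22.27 Ω = 2366∠-0.5° Ω.
Step 5 — Source phasor: V = 19.3∠90.0° V = 0 + j19.3 V.
Step 6 — Ohm's law: I = V / Z_total = (0 + j19.3) / (2366 - j22.27) = -7.677e-05 + j0.008155 A.
Step 7 — Convert to polar: |I| = 0.008156 A, ∠I = 90.5°.

I = 0.008156∠90.5° A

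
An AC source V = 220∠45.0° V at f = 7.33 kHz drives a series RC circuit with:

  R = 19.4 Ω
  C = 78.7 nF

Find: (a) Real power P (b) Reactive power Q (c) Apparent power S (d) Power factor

Step 1 — Angular frequency: ω = 2π·f = 2π·7330 = 4.606e+04 rad/s.
Step 2 — Component impedances:
  R: Z = R = 19.4 Ω
  C: Z = 1/(jωC) = -j/(ω·C) = 0 - j275.9 Ω
Step 3 — Series combination: Z_total = R + C = 19.4 - j275.9 Ω = 276.6∠-86.0° Ω.
Step 4 — Source phasor: V = 220∠45.0° V = 155.6 + j155.6 V.
Step 5 — Current: I = V / Z = -0.5216 + j0.6005 A = 0.7954∠131.0° A.
Step 6 — Complex power: S = V·I* = 12.28 - j174.6 VA.
Step 7 — Real power: P = Re(S) = 12.28 W.
Step 8 — Reactive power: Q = Im(S) = -174.6 VAR.
Step 9 — Apparent power: |S| = 175 VA.
Step 10 — Power factor: PF = P/|S| = 0.07014 (leading).

(a) P = 12.28 W  (b) Q = -174.6 VAR  (c) S = 175 VA  (d) PF = 0.07014 (leading)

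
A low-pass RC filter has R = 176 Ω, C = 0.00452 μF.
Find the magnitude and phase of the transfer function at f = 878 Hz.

Step 1 — Angular frequency: ω = 2π·878 = 5517 rad/s.
Step 2 — Transfer function: H(jω) = 1/(1 + jωRC).
Step 3 — Denominator: 1 + jωRC = 1 + j·5517·176·4.52e-09 = 1 + j0.004389.
Step 4 — H = 1 - j0.004389.
Step 5 — Magnitude: |H| = 1 (-0.0 dB); phase: φ = -0.3°.

|H| = 1 (-0.0 dB), φ = -0.3°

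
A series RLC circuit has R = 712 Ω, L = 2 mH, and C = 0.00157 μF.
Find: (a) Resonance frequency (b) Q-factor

Step 1 — Resonance condition Im(Z)=0 gives ω₀ = 1/√(LC).
Step 2 — ω₀ = 1/√(0.002·1.57e-09) = 5.643e+05 rad/s.
Step 3 — f₀ = ω₀/(2π) = 8.982e+04 Hz.
Step 4 — Series Q: Q = ω₀L/R = 5.643e+05·0.002/712 = 1.585.

(a) f₀ = 8.982e+04 Hz  (b) Q = 1.585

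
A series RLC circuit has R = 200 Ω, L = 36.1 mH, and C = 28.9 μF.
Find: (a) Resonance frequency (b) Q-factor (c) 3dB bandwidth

Step 1 — Resonance: ω₀ = 1/√(LC) = 1/√(0.0361·2.89e-05) = 979 rad/s.
Step 2 — f₀ = ω₀/(2π) = 155.8 Hz.
Step 3 — Series Q: Q = ω₀L/R = 979·0.0361/200 = 0.1767.
Step 4 — Bandwidth: Δω = ω₀/Q = 5540 rad/s; BW = Δω/(2π) = 881.7 Hz.

(a) f₀ = 155.8 Hz  (b) Q = 0.1767  (c) BW = 881.7 Hz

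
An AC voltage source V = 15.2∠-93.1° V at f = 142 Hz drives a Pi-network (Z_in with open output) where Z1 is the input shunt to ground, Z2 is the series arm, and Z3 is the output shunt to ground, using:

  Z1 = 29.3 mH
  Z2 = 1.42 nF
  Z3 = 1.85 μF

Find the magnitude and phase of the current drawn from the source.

Step 1 — Angular frequency: ω = 2π·f = 2π·142 = 892.2 rad/s.
Step 2 — Component impedances:
  Z1: Z = jωL = j·892.2·0.0293 = 0 + j26.14 Ω
  Z2: Z = 1/(jωC) = -j/(ω·C) = 0 - j7.893e+05 Ω
  Z3: Z = 1/(jωC) = -j/(ω·C) = 0 - j605.8 Ω
Step 3 — With open output, the series arm Z2 and the output shunt Z3 appear in series to ground: Z2 + Z3 = 0 - j7.899e+05 Ω.
Step 4 — Parallel with input shunt Z1: Z_in = Z1 || (Z2 + Z3) = 0 + j26.14 Ω = 26.14∠90.0° Ω.
Step 5 — Source phasor: V = 15.2∠-93.1° V = -0.822 - j15.18 V.
Step 6 — Ohm's law: I = V / Z_total = (-0.822 - j15.18) / (0 + j26.14) = -0.5806 + j0.03144 A.
Step 7 — Convert to polar: |I| = 0.5814 A, ∠I = 176.9°.

I = 0.5814∠176.9° A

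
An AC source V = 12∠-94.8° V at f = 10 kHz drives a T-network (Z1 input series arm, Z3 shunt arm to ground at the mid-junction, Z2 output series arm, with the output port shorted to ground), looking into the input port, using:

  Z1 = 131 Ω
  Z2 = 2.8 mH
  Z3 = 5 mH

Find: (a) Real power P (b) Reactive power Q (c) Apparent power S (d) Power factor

Step 1 — Angular frequency: ω = 2π·f = 2π·1e+04 = 6.283e+04 rad/s.
Step 2 — Component impedances:
  Z1: Z = R = 131 Ω
  Z2: Z = jωL = j·6.283e+04·0.0028 = 0 + j175.9 Ω
  Z3: Z = jωL = j·6.283e+04·0.005 = 0 + j314.2 Ω
Step 3 — With the output port shorted to ground, the output series arm Z2 runs from the junction to ground; the shunt arm Z3 also runs from the junction to ground. They appear in parallel: Z3 || Z2 = 0 + j112.8 Ω.
Step 4 — Series with input arm Z1: Z_in = Z1 + (Z3 || Z2) = 131 + j112.8 Ω = 172.9∠40.7° Ω.
Step 5 — Source phasor: V = 12∠-94.8° V = -1.004 - j11.96 V.
Step 6 — Current: I = V / Z = -0.04954 - j0.04864 A = 0.06942∠-135.5° A.
Step 7 — Complex power: S = V·I* = 0.6313 + j0.5435 VA.
Step 8 — Real power: P = Re(S) = 0.6313 W.
Step 9 — Reactive power: Q = Im(S) = 0.5435 VAR.
Step 10 — Apparent power: |S| = 0.8331 VA.
Step 11 — Power factor: PF = P/|S| = 0.7579 (lagging).

(a) P = 0.6313 W  (b) Q = 0.5435 VAR  (c) S = 0.8331 VA  (d) PF = 0.7579 (lagging)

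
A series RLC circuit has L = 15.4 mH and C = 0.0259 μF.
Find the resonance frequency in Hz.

Step 1 — Resonance condition Im(Z)=0 gives ω₀ = 1/√(LC).
Step 2 — ω₀ = 1/√(0.0154·2.59e-08) = 5.007e+04 rad/s.
Step 3 — f₀ = ω₀/(2π) = 7969 Hz.

f₀ = 7969 Hz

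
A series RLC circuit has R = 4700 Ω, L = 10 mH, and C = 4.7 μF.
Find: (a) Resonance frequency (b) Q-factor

Step 1 — Resonance condition Im(Z)=0 gives ω₀ = 1/√(LC).
Step 2 — ω₀ = 1/√(0.01·4.7e-06) = 4613 rad/s.
Step 3 — f₀ = ω₀/(2π) = 734.1 Hz.
Step 4 — Series Q: Q = ω₀L/R = 4613·0.01/4700 = 0.009814.

(a) f₀ = 734.1 Hz  (b) Q = 0.009814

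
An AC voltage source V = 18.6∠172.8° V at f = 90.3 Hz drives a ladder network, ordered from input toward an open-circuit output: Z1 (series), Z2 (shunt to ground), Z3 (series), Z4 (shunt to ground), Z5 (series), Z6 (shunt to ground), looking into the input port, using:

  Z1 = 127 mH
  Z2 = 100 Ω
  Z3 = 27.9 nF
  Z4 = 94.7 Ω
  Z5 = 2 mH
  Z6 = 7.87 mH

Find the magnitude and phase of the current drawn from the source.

Step 1 — Angular frequency: ω = 2π·f = 2π·90.3 = 567.4 rad/s.
Step 2 — Component impedances:
  Z1: Z = jωL = j·567.4·0.127 = 0 + j72.06 Ω
  Z2: Z = R = 100 Ω
  Z3: Z = 1/(jωC) = -j/(ω·C) = 0 - j6.317e+04 Ω
  Z4: Z = R = 94.7 Ω
  Z5: Z = jωL = j·567.4·0.002 = 0 + j1.135 Ω
  Z6: Z = jωL = j·567.4·0.00787 = 0 + j4.465 Ω
Step 3 — Ladder network (open output): work backward from the far end, alternating series and parallel combinations. Z_in = 100 + j71.9 Ω = 123.2∠35.7° Ω.
Step 4 — Source phasor: V = 18.6∠172.8° V = -18.45 + j2.331 V.
Step 5 — Ohm's law: I = V / Z_total = (-18.45 + j2.331) / (100 + j71.9) = -0.1106 + j0.1028 A.
Step 6 — Convert to polar: |I| = 0.151 A, ∠I = 137.1°.

I = 0.151∠137.1° A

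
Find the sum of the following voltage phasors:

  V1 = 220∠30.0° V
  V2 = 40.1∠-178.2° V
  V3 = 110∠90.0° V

Step 1 — Convert each phasor to rectangular form:
  V1 = 220·(cos(30.0°) + j·sin(30.0°)) = 190.5 + j110 V
  V2 = 40.1·(cos(-178.2°) + j·sin(-178.2°)) = -40.08 - j1.26 V
  V3 = 110·(cos(90.0°) + j·sin(90.0°)) = 0 + j110 V
Step 2 — Sum components: V_total = 150.4 + j218.7 V.
Step 3 — Convert to polar: |V_total| = 265.5 V, ∠V_total = 55.5°.

V_total = 265.5∠55.5° V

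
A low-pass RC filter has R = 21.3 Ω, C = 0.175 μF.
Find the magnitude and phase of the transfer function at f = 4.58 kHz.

Step 1 — Angular frequency: ω = 2π·4580 = 2.878e+04 rad/s.
Step 2 — Transfer function: H(jω) = 1/(1 + jωRC).
Step 3 — Denominator: 1 + jωRC = 1 + j·2.878e+04·21.3·1.75e-07 = 1 + j0.1073.
Step 4 — H = 0.9886 - j0.106.
Step 5 — Magnitude: |H| = 0.9943 (-0.0 dB); phase: φ = -6.1°.

|H| = 0.9943 (-0.0 dB), φ = -6.1°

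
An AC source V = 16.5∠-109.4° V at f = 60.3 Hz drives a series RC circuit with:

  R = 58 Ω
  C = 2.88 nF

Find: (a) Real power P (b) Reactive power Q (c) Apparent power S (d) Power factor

Step 1 — Angular frequency: ω = 2π·f = 2π·60.3 = 378.9 rad/s.
Step 2 — Component impedances:
  R: Z = R = 58 Ω
  C: Z = 1/(jωC) = -j/(ω·C) = 0 - j9.165e+05 Ω
Step 3 — Series combination: Z_total = R + C = 58 - j9.165e+05 Ω = 9.165e+05∠-90.0° Ω.
Step 4 — Source phasor: V = 16.5∠-109.4° V = -5.481 - j15.56 V.
Step 5 — Current: I = V / Z = 1.698e-05 - j5.981e-06 A = 1.8e-05∠-19.4° A.
Step 6 — Complex power: S = V·I* = 1.88e-08 - j0.0002971 VA.
Step 7 — Real power: P = Re(S) = 1.88e-08 W.
Step 8 — Reactive power: Q = Im(S) = -0.0002971 VAR.
Step 9 — Apparent power: |S| = 0.0002971 VA.
Step 10 — Power factor: PF = P/|S| = 6.329e-05 (leading).

(a) P = 1.88e-08 W  (b) Q = -0.0002971 VAR  (c) S = 0.0002971 VA  (d) PF = 6.329e-05 (leading)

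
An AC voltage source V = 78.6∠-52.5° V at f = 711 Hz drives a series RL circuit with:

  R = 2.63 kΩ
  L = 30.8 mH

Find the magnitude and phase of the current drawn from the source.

Step 1 — Angular frequency: ω = 2π·f = 2π·711 = 4467 rad/s.
Step 2 — Component impedances:
  R: Z = R = 2630 Ω
  L: Z = jωL = j·4467·0.0308 = 0 + j137.6 Ω
Step 3 — Series combination: Z_total = R + L = 2630 + j137.6 Ω = 2634∠3.0° Ω.
Step 4 — Source phasor: V = 78.6∠-52.5° V = 47.85 - j62.36 V.
Step 5 — Ohm's law: I = V / Z_total = (47.85 - j62.36) / (2630 + j137.6) = 0.01691 - j0.02459 A.
Step 6 — Convert to polar: |I| = 0.02985 A, ∠I = -55.5°.

I = 0.02985∠-55.5° A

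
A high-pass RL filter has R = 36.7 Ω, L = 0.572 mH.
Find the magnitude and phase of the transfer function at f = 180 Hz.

Step 1 — Angular frequency: ω = 2π·180 = 1131 rad/s.
Step 2 — Transfer function: H(jω) = jωL/(R + jωL).
Step 3 — Numerator jωL = j·0.6469; denominator R + jωL = 36.7 + j0.6469.
Step 4 — H = 0.0003106 + j0.01762.
Step 5 — Magnitude: |H| = 0.01762 (-35.1 dB); phase: φ = 89.0°.

|H| = 0.01762 (-35.1 dB), φ = 89.0°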